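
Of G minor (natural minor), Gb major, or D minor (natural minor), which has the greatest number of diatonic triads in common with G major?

D minor

Triads of G major: G (I), Am (ii), Bm (iii), C (IV), D (V), Em (vi), F#dim (vii°).
G minor (natural minor) shares 0: none.
Gb major shares 0: none.
D minor (natural minor) shares 2: Am, C.
The most common triads (2) are shared with D minor.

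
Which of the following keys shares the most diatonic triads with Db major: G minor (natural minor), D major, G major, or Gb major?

Gb major

Triads of Db major: Db (I), Ebm (ii), Fm (iii), Gb (IV), Ab (V), Bbm (vi), Cdim (vii°).
G minor (natural minor) shares 0: none.
D major shares 0: none.
G major shares 0: none.
Gb major shares 4: Db, Ebm, Gb, Bbm.
The most common triads (4) are shared with Gb major.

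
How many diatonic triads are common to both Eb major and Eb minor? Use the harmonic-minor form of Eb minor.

Diatonic triads of Eb major: Eb major (I), F minor (ii), G minor (iii), Ab major (IV), Bb major (V), C minor (vi), D diminished (vii°).
Diatonic triads of Eb minor (harmonic minor): Eb minor (i), F diminished (ii°), Gb augmented (III+), Ab minor (iv), Bb major (V), Cb major (VI), D diminished (vii°).
Matching root and quality in both lists: Bb major, D diminished.
That gives 2 common triads.

2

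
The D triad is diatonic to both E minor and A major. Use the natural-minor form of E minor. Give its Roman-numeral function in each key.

VII in E minor; IV in A major

The scale of E minor (natural minor) is E F# G A B C D; D is degree 7, and the triad built there (D-F#-A) is major, so it is VII.
The scale of A major is A B C# D E F# G#; D is degree 4, and the triad built there (D-F#-A) is major, so it is IV.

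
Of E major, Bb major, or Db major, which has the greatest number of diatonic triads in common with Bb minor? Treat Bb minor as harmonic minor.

Triads of Bb minor (harmonic minor): Bbm (i), Cdim (ii°), Dbaug (III+), Ebm (iv), F (V), Gb (VI), Adim (vii°).
E major shares 0: none.
Bb major shares 2: F, Adim.
Db major shares 4: Bbm, Cdim, Ebm, Gb.
The most common triads (4) are shared with Db major.

Db major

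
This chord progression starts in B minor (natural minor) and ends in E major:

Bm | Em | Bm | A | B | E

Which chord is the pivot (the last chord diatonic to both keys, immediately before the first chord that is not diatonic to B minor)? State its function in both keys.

A — VII in B minor, IV in E major

Chords diatonic to B minor: Bm, C♯dim, D, Em, F♯m, G, A.
Reading the progression, the first chord not in that set is B, so the modulation leaves B minor there.
The chord immediately before B is A, which is diatonic to both keys: VII in B minor and IV in E major.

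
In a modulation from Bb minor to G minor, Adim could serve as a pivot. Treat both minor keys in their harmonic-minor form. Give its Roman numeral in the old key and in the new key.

vii° in Bb minor; ii° in G minor

The scale of Bb minor (harmonic minor) is Bb C Db Eb F Gb A; A is degree 7, and the triad built there (A-C-Eb) is diminished, so it is vii°.
The scale of G minor (harmonic minor) is G A Bb C D Eb F#; A is degree 2, and the triad built there (A-C-Eb) is diminished, so it is ii°.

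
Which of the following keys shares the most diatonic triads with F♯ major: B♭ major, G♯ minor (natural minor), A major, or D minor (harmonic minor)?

G♯ minor

Triads of F♯ major: F♯ (I), G♯m (ii), A♯m (iii), B (IV), C♯ (V), D♯m (vi), E♯dim (vii°).
B♭ major shares 0: none.
G♯ minor (natural minor) shares 4: F♯, G♯m, B, D♯m.
A major shares 0: none.
D minor (harmonic minor) shares 0: none.
The most common triads (4) are shared with G♯ minor.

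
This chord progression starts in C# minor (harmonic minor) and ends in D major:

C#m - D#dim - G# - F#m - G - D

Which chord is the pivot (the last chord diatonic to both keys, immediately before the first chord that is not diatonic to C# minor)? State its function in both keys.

F#m — iv in C# minor, iii in D major

Chords diatonic to C# minor: C#m, D#dim, Eaug, F#m, G#, A, B#dim.
Reading the progression, the first chord not in that set is G, so the modulation leaves C# minor there.
The chord immediately before G is F#m, which is diatonic to both keys: iv in C# minor and iii in D major.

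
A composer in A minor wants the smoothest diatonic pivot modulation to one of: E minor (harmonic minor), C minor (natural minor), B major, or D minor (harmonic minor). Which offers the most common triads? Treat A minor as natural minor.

E minor

Triads of A minor (natural minor): A minor (i), B diminished (ii°), C major (III), D minor (iv), E minor (v), F major (VI), G major (VII).
E minor (harmonic minor) shares 3: Am, C, Em.
C minor (natural minor) shares 0: none.
B major shares 0: none.
D minor (harmonic minor) shares 1: Dm.
The most common triads (3) are shared with E minor.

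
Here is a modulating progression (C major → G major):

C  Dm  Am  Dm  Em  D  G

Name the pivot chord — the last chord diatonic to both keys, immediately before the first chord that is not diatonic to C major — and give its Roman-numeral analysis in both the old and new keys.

Em — iii in C major, vi in G major

Chords diatonic to C major: C, Dm, Em, F, G, Am, Bdim.
Reading the progression, the first chord not in that set is D, so the modulation leaves C major there.
The chord immediately before D is Em, which is diatonic to both keys: iii in C major and vi in G major.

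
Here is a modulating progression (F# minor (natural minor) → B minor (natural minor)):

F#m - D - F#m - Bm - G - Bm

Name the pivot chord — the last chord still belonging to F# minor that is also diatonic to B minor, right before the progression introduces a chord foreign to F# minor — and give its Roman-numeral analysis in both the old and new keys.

Chords diatonic to F# minor: F#m, G#dim, A, Bm, C#m, D, E.
Reading the progression, the first chord not in that set is G, so the modulation leaves F# minor there.
The chord immediately before G is Bm, which is diatonic to both keys: iv in F# minor and i in B minor.

Bm — iv in F# minor, i in B minor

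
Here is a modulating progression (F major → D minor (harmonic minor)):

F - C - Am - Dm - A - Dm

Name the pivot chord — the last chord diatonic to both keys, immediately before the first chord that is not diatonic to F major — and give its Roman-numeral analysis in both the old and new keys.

Dm — vi in F major, i in D minor

Chords diatonic to F major: F, Gm, Am, Bb, C, Dm, Edim.
Reading the progression, the first chord not in that set is A, so the modulation leaves F major there.
The chord immediately before A is Dm, which is diatonic to both keys: vi in F major and i in D minor.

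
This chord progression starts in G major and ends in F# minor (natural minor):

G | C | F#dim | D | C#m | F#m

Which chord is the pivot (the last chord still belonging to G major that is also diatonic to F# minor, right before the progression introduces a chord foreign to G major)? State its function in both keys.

Chords diatonic to G major: G, Am, Bm, C, D, Em, F#dim.
Reading the progression, the first chord not in that set is C#m, so the modulation leaves G major there.
The chord immediately before C#m is D, which is diatonic to both keys: V in G major and VI in F# minor.

D — V in G major, VI in F# minor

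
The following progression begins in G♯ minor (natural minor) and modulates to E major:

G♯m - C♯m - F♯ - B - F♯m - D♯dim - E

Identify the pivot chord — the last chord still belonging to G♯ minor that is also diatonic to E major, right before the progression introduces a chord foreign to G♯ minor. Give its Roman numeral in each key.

Chords diatonic to G♯ minor: G♯m, A♯dim, B, C♯m, D♯m, E, F♯.
Reading the progression, the first chord not in that set is F♯m, so the modulation leaves G♯ minor there.
The chord immediately before F♯m is B, which is diatonic to both keys: III in G♯ minor and V in E major.

B — III in G♯ minor, V in E major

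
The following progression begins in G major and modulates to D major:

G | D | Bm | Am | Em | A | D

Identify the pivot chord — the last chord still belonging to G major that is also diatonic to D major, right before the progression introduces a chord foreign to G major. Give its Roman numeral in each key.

Chords diatonic to G major: G, Am, Bm, C, D, Em, F#dim.
Reading the progression, the first chord not in that set is A, so the modulation leaves G major there.
The chord immediately before A is Em, which is diatonic to both keys: vi in G major and ii in D major.

Em — vi in G major, ii in D major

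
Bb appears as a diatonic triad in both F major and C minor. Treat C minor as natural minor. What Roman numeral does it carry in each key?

IV in F major; VII in C minor

The scale of F major is F G A Bb C D E; Bb is degree 4, and the triad built there (Bb-D-F) is major, so it is IV.
The scale of C minor (natural minor) is C D Eb F G Ab Bb; Bb is degree 7, and the triad built there (Bb-D-F) is major, so it is VII.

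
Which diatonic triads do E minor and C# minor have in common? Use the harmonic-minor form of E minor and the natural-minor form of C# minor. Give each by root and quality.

Triads in E minor (harmonic minor): E minor (i), F# diminished (ii°), G augmented (III+), A minor (iv), B major (V), C major (VI), D# diminished (vii°).
Triads in C# minor (natural minor): C# minor (i), D# diminished (ii°), E major (III), F# minor (iv), G# minor (v), A major (VI), B major (VII).
Shared triads with their functions: B major (V in E minor, VII in C# minor); D# diminished (vii° in E minor, ii° in C# minor).

B, D#dim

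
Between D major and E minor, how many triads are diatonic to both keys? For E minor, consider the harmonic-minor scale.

Diatonic triads of D major: D (I), Em (ii), F#m (iii), G (IV), A (V), Bm (vi), C#dim (vii°).
Diatonic triads of E minor (harmonic minor): Em (i), F#dim (ii°), Gaug (III+), Am (iv), B (V), C (VI), D#dim (vii°).
Matching root and quality in both lists: Em.
That gives 1 common triad.

1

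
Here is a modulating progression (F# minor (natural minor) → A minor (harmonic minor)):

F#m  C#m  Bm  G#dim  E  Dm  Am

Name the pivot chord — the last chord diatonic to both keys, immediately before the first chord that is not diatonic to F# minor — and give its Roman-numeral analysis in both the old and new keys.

Chords diatonic to F# minor: F#m, G#dim, A, Bm, C#m, D, E.
Reading the progression, the first chord not in that set is Dm, so the modulation leaves F# minor there.
The chord immediately before Dm is E, which is diatonic to both keys: VII in F# minor and V in A minor.

E — VII in F# minor, V in A minor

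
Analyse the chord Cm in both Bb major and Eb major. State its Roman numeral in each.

ii in Bb major; vi in Eb major

The scale of Bb major is Bb C D Eb F G A; C is degree 2, and the triad built there (C-Eb-G) is minor, so it is ii.
The scale of Eb major is Eb F G Ab Bb C D; C is degree 6, and the triad built there (C-Eb-G) is minor, so it is vi.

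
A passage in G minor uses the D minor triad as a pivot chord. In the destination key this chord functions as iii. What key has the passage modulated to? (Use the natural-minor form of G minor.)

The numeral iii denotes a minor triad on scale degree 3. With D on degree 3, the tonic of the new key is Bb.
Degree 3 carries a minor triad in major keys, so the destination is Bb major.
Check: the diatonic triads of Bb major are Bb (I), Cm (ii), Dm (iii), Eb (IV), F (V), Gm (vi), Adim (vii°) — D minor is indeed iii.

Bb major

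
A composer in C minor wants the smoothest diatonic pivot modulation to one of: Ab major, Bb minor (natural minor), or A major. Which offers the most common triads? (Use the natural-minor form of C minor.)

Ab major

Triads of C minor (natural minor): Cm (i), Ddim (ii°), Eb (III), Fm (iv), Gm (v), Ab (VI), Bb (VII).
Ab major shares 4: Cm, Eb, Fm, Ab.
Bb minor (natural minor) shares 2: Fm, Ab.
A major shares 0: none.
The most common triads (4) are shared with Ab major.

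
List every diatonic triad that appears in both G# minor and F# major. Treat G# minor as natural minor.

G#m, B, D#m, F#

Triads in G# minor (natural minor): G#m (i), A#dim (ii°), B (III), C#m (iv), D#m (v), E (VI), F# (VII).
Triads in F# major: F# (I), G#m (ii), A#m (iii), B (IV), C# (V), D#m (vi), E#dim (vii°).
Shared triads with their functions: G#m (i in G# minor, ii in F# major); B (III in G# minor, IV in F# major); D#m (v in G# minor, vi in F# major); F# (VII in G# minor, I in F# major).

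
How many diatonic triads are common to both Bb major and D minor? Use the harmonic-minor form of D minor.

Diatonic triads of Bb major: Bb major (I), C minor (ii), D minor (iii), Eb major (IV), F major (V), G minor (vi), A diminished (vii°).
Diatonic triads of D minor (harmonic minor): D minor (i), E diminished (ii°), F augmented (III+), G minor (iv), A major (V), Bb major (VI), C# diminished (vii°).
Matching root and quality in both lists: Bb major, D minor, G minor.
That gives 3 common triads.

3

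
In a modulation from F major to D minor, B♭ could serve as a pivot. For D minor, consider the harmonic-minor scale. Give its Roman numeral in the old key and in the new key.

IV in F major; VI in D minor

The scale of F major is F G A B♭ C D E; B♭ is degree 4, and the triad built there (B♭-D-F) is major, so it is IV.
The scale of D minor (harmonic minor) is D E F G A B♭ C♯; B♭ is degree 6, and the triad built there (B♭-D-F) is major, so it is VI.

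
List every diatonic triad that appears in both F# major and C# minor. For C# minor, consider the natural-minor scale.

Triads in F# major: F# (I), G#m (ii), A#m (iii), B (IV), C# (V), D#m (vi), E#dim (vii°).
Triads in C# minor (natural minor): C#m (i), D#dim (ii°), E (III), F#m (iv), G#m (v), A (VI), B (VII).
Shared triads with their functions: G#m (ii in F# major, v in C# minor); B (IV in F# major, VII in C# minor).

G#m, B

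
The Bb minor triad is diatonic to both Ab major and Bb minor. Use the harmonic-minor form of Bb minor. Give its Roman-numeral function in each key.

The scale of Ab major is Ab Bb C Db Eb F G; Bb is degree 2, and the triad built there (Bb-Db-F) is minor, so it is ii.
The scale of Bb minor (harmonic minor) is Bb C Db Eb F Gb A; Bb is degree 1, and the triad built there (Bb-Db-F) is minor, so it is i.

ii in Ab major; i in Bb minor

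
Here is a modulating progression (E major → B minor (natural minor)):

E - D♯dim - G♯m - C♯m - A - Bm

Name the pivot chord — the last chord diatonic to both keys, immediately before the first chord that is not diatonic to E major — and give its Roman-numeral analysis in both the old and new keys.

Chords diatonic to E major: E, F♯m, G♯m, A, B, C♯m, D♯dim.
Reading the progression, the first chord not in that set is Bm, so the modulation leaves E major there.
The chord immediately before Bm is A, which is diatonic to both keys: IV in E major and VII in B minor.

A — IV in E major, VII in B minor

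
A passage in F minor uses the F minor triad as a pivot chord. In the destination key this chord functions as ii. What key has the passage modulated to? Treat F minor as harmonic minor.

Eb major

The numeral ii denotes a minor triad on scale degree 2. With F on degree 2, the tonic of the new key is Eb.
Degree 2 carries a minor triad in major keys, so the destination is Eb major.
Check: the diatonic triads of Eb major are Eb (I), Fm (ii), Gm (iii), Ab (IV), Bb (V), Cm (vi), Ddim (vii°) — F minor is indeed ii.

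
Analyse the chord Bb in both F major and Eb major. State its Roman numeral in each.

IV in F major; V in Eb major

The scale of F major is F G A Bb C D E; Bb is degree 4, and the triad built there (Bb-D-F) is major, so it is IV.
The scale of Eb major is Eb F G Ab Bb C D; Bb is degree 5, and the triad built there (Bb-D-F) is major, so it is V.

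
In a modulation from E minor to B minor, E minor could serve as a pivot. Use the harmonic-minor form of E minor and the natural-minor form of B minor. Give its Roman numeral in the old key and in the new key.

i in E minor; iv in B minor

The scale of E minor (harmonic minor) is E F♯ G A B C D♯; E is degree 1, and the triad built there (E-G-B) is minor, so it is i.
The scale of B minor (natural minor) is B C♯ D E F♯ G A; E is degree 4, and the triad built there (E-G-B) is minor, so it is iv.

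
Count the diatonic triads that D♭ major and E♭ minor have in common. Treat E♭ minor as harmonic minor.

Diatonic triads of D♭ major: D♭ (I), E♭m (ii), Fm (iii), G♭ (IV), A♭ (V), B♭m (vi), Cdim (vii°).
Diatonic triads of E♭ minor (harmonic minor): E♭m (i), Fdim (ii°), G♭aug (III+), A♭m (iv), B♭ (V), C♭ (VI), Ddim (vii°).
Matching root and quality in both lists: E♭m.
That gives 1 common triad.

1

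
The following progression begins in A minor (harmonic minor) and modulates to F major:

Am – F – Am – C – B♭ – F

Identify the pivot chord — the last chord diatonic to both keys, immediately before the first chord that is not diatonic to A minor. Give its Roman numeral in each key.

Am — i in A minor, iii in F major

Chords diatonic to A minor: Am, Bdim, Caug, Dm, E, F, G♯dim.
Reading the progression, the first chord not in that set is C, so the modulation leaves A minor there.
The chord immediately before C is Am, which is diatonic to both keys: i in A minor and iii in F major.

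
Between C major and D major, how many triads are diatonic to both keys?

Diatonic triads of C major: C (I), Dm (ii), Em (iii), F (IV), G (V), Am (vi), Bdim (vii°).
Diatonic triads of D major: D (I), Em (ii), F#m (iii), G (IV), A (V), Bm (vi), C#dim (vii°).
Matching root and quality in both lists: Em, G.
That gives 2 common triads.

2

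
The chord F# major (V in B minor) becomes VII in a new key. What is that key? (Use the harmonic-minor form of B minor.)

The numeral VII denotes a major triad on scale degree 7. With F# on degree 7, the tonic of the new key is G#.
Degree 7 carries a major triad in natural-minor keys, so the destination is G# minor.
Check: the diatonic triads of G# minor (natural minor) are G#m (i), A#dim (ii°), B (III), C#m (iv), D#m (v), E (VI), F# (VII) — F# major is indeed VII.

G# minor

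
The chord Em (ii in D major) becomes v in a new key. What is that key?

The numeral v denotes a minor triad on scale degree 5. With E on degree 5, the tonic of the new key is A.
Degree 5 carries a minor triad in natural-minor keys, so the destination is A minor.
Check: the diatonic triads of A minor (natural minor) are Am (i), Bdim (ii°), C (III), Dm (iv), Em (v), F (VI), G (VII) — Em is indeed v.

A minor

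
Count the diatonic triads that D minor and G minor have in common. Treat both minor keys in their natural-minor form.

4

Diatonic triads of D minor (natural minor): D minor (i), E diminished (ii°), F major (III), G minor (iv), A minor (v), Bb major (VI), C major (VII).
Diatonic triads of G minor (natural minor): G minor (i), A diminished (ii°), Bb major (III), C minor (iv), D minor (v), Eb major (VI), F major (VII).
Matching root and quality in both lists: D minor, F major, G minor, Bb major.
That gives 4 common triads.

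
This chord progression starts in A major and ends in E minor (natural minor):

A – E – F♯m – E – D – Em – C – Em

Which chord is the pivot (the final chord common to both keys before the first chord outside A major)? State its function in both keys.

D — IV in A major, VII in E minor

Chords diatonic to A major: A, Bm, C♯m, D, E, F♯m, G♯dim.
Reading the progression, the first chord not in that set is Em, so the modulation leaves A major there.
The chord immediately before Em is D, which is diatonic to both keys: IV in A major and VII in E minor.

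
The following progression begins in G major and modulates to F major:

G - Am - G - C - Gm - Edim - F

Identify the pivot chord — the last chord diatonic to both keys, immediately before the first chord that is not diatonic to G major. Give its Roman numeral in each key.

Chords diatonic to G major: G, Am, Bm, C, D, Em, F#dim.
Reading the progression, the first chord not in that set is Gm, so the modulation leaves G major there.
The chord immediately before Gm is C, which is diatonic to both keys: IV in G major and V in F major.

C — IV in G major, V in F major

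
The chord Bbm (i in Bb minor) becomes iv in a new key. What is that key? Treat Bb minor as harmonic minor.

The numeral iv denotes a minor triad on scale degree 4. With Bb on degree 4, the tonic of the new key is F.
Degree 4 carries a minor triad in minor keys, so the destination is F minor.
Check: the diatonic triads of F minor (natural minor) are Fm (i), Gdim (ii°), Ab (III), Bbm (iv), Cm (v), Db (VI), Eb (VII) — Bbm is indeed iv.

F minor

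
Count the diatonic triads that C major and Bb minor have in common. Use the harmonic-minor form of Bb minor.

1

Diatonic triads of C major: C (I), Dm (ii), Em (iii), F (IV), G (V), Am (vi), Bdim (vii°).
Diatonic triads of Bb minor (harmonic minor): Bbm (i), Cdim (ii°), Dbaug (III+), Ebm (iv), F (V), Gb (VI), Adim (vii°).
Matching root and quality in both lists: F.
That gives 1 common triad.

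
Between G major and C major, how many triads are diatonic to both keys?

4

Diatonic triads of G major: G major (I), A minor (ii), B minor (iii), C major (IV), D major (V), E minor (vi), F# diminished (vii°).
Diatonic triads of C major: C major (I), D minor (ii), E minor (iii), F major (IV), G major (V), A minor (vi), B diminished (vii°).
Matching root and quality in both lists: G major, A minor, C major, E minor.
That gives 4 common triads.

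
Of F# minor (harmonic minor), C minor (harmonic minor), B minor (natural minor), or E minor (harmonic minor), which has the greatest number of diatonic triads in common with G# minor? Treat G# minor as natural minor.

E minor

Triads of G# minor (natural minor): G# minor (i), A# diminished (ii°), B major (III), C# minor (iv), D# minor (v), E major (VI), F# major (VII).
F# minor (harmonic minor) shares 0: none.
C minor (harmonic minor) shares 0: none.
B minor (natural minor) shares 0: none.
E minor (harmonic minor) shares 1: B.
The most common triads (1) are shared with E minor.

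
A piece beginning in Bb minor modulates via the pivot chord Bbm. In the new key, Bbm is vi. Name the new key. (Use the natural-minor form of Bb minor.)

The numeral vi denotes a minor triad on scale degree 6. With Bb on degree 6, the tonic of the new key is Db.
Degree 6 carries a minor triad in major keys, so the destination is Db major.
Check: the diatonic triads of Db major are Db (I), Ebm (ii), Fm (iii), Gb (IV), Ab (V), Bbm (vi), Cdim (vii°) — Bbm is indeed vi.

Db major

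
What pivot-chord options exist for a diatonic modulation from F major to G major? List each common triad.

Am, C

Triads in F major: F (I), Gm (ii), Am (iii), Bb (IV), C (V), Dm (vi), Edim (vii°).
Triads in G major: G (I), Am (ii), Bm (iii), C (IV), D (V), Em (vi), F#dim (vii°).
Shared triads with their functions: Am (iii in F major, ii in G major); C (V in F major, IV in G major).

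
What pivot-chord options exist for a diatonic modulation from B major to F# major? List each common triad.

Triads in B major: B (I), C#m (ii), D#m (iii), E (IV), F# (V), G#m (vi), A#dim (vii°).
Triads in F# major: F# (I), G#m (ii), A#m (iii), B (IV), C# (V), D#m (vi), E#dim (vii°).
Shared triads with their functions: B (I in B major, IV in F# major); D#m (iii in B major, vi in F# major); F# (V in B major, I in F# major); G#m (vi in B major, ii in F# major).

B, D#m, F#, G#m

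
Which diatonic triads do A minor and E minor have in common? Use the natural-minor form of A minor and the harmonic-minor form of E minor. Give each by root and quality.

Am, C, Em

Triads in A minor (natural minor): A minor (i), B diminished (ii°), C major (III), D minor (iv), E minor (v), F major (VI), G major (VII).
Triads in E minor (harmonic minor): E minor (i), F# diminished (ii°), G augmented (III+), A minor (iv), B major (V), C major (VI), D# diminished (vii°).
Shared triads with their functions: A minor (i in A minor, iv in E minor); C major (III in A minor, VI in E minor); E minor (v in A minor, i in E minor).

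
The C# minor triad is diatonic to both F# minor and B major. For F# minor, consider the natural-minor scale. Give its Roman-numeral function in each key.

v in F# minor; ii in B major

The scale of F# minor (natural minor) is F# G# A B C# D E; C# is degree 5, and the triad built there (C#-E-G#) is minor, so it is v.
The scale of B major is B C# D# E F# G# A#; C# is degree 2, and the triad built there (C#-E-G#) is minor, so it is ii.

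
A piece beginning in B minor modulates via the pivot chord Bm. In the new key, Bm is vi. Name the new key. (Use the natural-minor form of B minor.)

D major

The numeral vi denotes a minor triad on scale degree 6. With B on degree 6, the tonic of the new key is D.
Degree 6 carries a minor triad in major keys, so the destination is D major.
Check: the diatonic triads of D major are D (I), Em (ii), F#m (iii), G (IV), A (V), Bm (vi), C#dim (vii°) — Bm is indeed vi.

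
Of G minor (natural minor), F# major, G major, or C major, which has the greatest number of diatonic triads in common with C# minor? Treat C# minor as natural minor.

F# major

Triads of C# minor (natural minor): C#m (i), D#dim (ii°), E (III), F#m (iv), G#m (v), A (VI), B (VII).
G minor (natural minor) shares 0: none.
F# major shares 2: G#m, B.
G major shares 0: none.
C major shares 0: none.
The most common triads (2) are shared with F# major.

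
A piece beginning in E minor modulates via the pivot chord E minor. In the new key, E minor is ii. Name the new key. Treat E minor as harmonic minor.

D major

The numeral ii denotes a minor triad on scale degree 2. With E on degree 2, the tonic of the new key is D.
Degree 2 carries a minor triad in major keys, so the destination is D major.
Check: the diatonic triads of D major are D (I), Em (ii), F♯m (iii), G (IV), A (V), Bm (vi), C♯dim (vii°) — E minor is indeed ii.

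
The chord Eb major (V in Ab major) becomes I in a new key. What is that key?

Eb major

The numeral I denotes a major triad on scale degree 1. With Eb on degree 1, the tonic of the new key is Eb.
Degree 1 carries a major triad in major keys, so the destination is Eb major.
Check: the diatonic triads of Eb major are Eb (I), Fm (ii), Gm (iii), Ab (IV), Bb (V), Cm (vi), Ddim (vii°) — Eb major is indeed I.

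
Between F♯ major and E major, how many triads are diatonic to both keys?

Diatonic triads of F♯ major: F♯ (I), G♯m (ii), A♯m (iii), B (IV), C♯ (V), D♯m (vi), E♯dim (vii°).
Diatonic triads of E major: E (I), F♯m (ii), G♯m (iii), A (IV), B (V), C♯m (vi), D♯dim (vii°).
Matching root and quality in both lists: G♯m, B.
That gives 2 common triads.

2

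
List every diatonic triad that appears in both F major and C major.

F, Am, C, Dm

Triads in F major: F (I), Gm (ii), Am (iii), Bb (IV), C (V), Dm (vi), Edim (vii°).
Triads in C major: C (I), Dm (ii), Em (iii), F (IV), G (V), Am (vi), Bdim (vii°).
Shared triads with their functions: F (I in F major, IV in C major); Am (iii in F major, vi in C major); C (V in F major, I in C major); Dm (vi in F major, ii in C major).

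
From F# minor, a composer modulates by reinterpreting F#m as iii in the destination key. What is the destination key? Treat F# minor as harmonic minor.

D major

The numeral iii denotes a minor triad on scale degree 3. With F# on degree 3, the tonic of the new key is D.
Degree 3 carries a minor triad in major keys, so the destination is D major.
Check: the diatonic triads of D major are D (I), Em (ii), F#m (iii), G (IV), A (V), Bm (vi), C#dim (vii°) — F#m is indeed iii.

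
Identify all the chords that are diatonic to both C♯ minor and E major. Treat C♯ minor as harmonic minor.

C♯m, D♯dim, F♯m, A

Triads in C♯ minor (harmonic minor): C♯ minor (i), D♯ diminished (ii°), E augmented (III+), F♯ minor (iv), G♯ major (V), A major (VI), B♯ diminished (vii°).
Triads in E major: E major (I), F♯ minor (ii), G♯ minor (iii), A major (IV), B major (V), C♯ minor (vi), D♯ diminished (vii°).
Shared triads with their functions: C♯ minor (i in C♯ minor, vi in E major); D♯ diminished (ii° in C♯ minor, vii° in E major); F♯ minor (iv in C♯ minor, ii in E major); A major (VI in C♯ minor, IV in E major).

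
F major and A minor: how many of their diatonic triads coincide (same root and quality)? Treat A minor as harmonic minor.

Diatonic triads of F major: F major (I), G minor (ii), A minor (iii), B♭ major (IV), C major (V), D minor (vi), E diminished (vii°).
Diatonic triads of A minor (harmonic minor): A minor (i), B diminished (ii°), C augmented (III+), D minor (iv), E major (V), F major (VI), G♯ diminished (vii°).
Matching root and quality in both lists: F major, A minor, D minor.
That gives 3 common triads.

3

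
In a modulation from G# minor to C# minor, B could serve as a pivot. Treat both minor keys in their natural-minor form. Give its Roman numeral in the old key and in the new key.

The scale of G# minor (natural minor) is G# A# B C# D# E F#; B is degree 3, and the triad built there (B-D#-F#) is major, so it is III.
The scale of C# minor (natural minor) is C# D# E F# G# A B; B is degree 7, and the triad built there (B-D#-F#) is major, so it is VII.

III in G# minor; VII in C# minor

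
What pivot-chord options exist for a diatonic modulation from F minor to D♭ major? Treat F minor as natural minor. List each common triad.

Triads in F minor (natural minor): Fm (i), Gdim (ii°), A♭ (III), B♭m (iv), Cm (v), D♭ (VI), E♭ (VII).
Triads in D♭ major: D♭ (I), E♭m (ii), Fm (iii), G♭ (IV), A♭ (V), B♭m (vi), Cdim (vii°).
Shared triads with their functions: Fm (i in F minor, iii in D♭ major); A♭ (III in F minor, V in D♭ major); B♭m (iv in F minor, vi in D♭ major); D♭ (VI in F minor, I in D♭ major).

Fm, A♭, B♭m, D♭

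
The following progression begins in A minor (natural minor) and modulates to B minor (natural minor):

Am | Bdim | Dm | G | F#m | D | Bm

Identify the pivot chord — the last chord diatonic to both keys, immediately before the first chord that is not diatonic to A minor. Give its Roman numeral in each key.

G — VII in A minor, VI in B minor

Chords diatonic to A minor: Am, Bdim, C, Dm, Em, F, G.
Reading the progression, the first chord not in that set is F#m, so the modulation leaves A minor there.
The chord immediately before F#m is G, which is diatonic to both keys: VII in A minor and VI in B minor.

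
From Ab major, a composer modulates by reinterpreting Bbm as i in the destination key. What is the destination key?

The numeral i denotes a minor triad on scale degree 1. With Bb on degree 1, the tonic of the new key is Bb.
Degree 1 carries a minor triad in minor keys, so the destination is Bb minor.
Check: the diatonic triads of Bb minor (natural minor) are Bbm (i), Cdim (ii°), Db (III), Ebm (iv), Fm (v), Gb (VI), Ab (VII) — Bbm is indeed i.

Bb minor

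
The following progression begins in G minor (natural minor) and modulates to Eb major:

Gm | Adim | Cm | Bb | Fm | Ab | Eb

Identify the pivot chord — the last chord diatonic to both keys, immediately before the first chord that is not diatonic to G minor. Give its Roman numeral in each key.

Bb — III in G minor, V in Eb major

Chords diatonic to G minor: Gm, Adim, Bb, Cm, Dm, Eb, F.
Reading the progression, the first chord not in that set is Fm, so the modulation leaves G minor there.
The chord immediately before Fm is Bb, which is diatonic to both keys: III in G minor and V in Eb major.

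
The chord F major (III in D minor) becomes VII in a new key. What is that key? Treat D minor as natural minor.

The numeral VII denotes a major triad on scale degree 7. With F on degree 7, the tonic of the new key is G.
Degree 7 carries a major triad in natural-minor keys, so the destination is G minor.
Check: the diatonic triads of G minor (natural minor) are Gm (i), Adim (ii°), B♭ (III), Cm (iv), Dm (v), E♭ (VI), F (VII) — F major is indeed VII.

G minor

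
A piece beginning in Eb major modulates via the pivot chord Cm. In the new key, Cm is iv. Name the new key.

The numeral iv denotes a minor triad on scale degree 4. With C on degree 4, the tonic of the new key is G.
Degree 4 carries a minor triad in minor keys, so the destination is G minor.
Check: the diatonic triads of G minor (natural minor) are Gm (i), Adim (ii°), Bb (III), Cm (iv), Dm (v), Eb (VI), F (VII) — Cm is indeed iv.

G minor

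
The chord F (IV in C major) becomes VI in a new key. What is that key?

The numeral VI denotes a major triad on scale degree 6. With F on degree 6, the tonic of the new key is A.
Degree 6 carries a major triad in minor keys, so the destination is A minor.
Check: the diatonic triads of A minor (natural minor) are Am (i), Bdim (ii°), C (III), Dm (iv), Em (v), F (VI), G (VII) — F is indeed VI.

A minor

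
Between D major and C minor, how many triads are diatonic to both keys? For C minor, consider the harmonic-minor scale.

Diatonic triads of D major: D (I), Em (ii), F#m (iii), G (IV), A (V), Bm (vi), C#dim (vii°).
Diatonic triads of C minor (harmonic minor): Cm (i), Ddim (ii°), Ebaug (III+), Fm (iv), G (V), Ab (VI), Bdim (vii°).
Matching root and quality in both lists: G.
That gives 1 common triad.

1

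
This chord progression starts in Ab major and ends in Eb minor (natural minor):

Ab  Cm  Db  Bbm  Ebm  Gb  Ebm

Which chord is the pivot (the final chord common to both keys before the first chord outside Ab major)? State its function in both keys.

Chords diatonic to Ab major: Ab, Bbm, Cm, Db, Eb, Fm, Gdim.
Reading the progression, the first chord not in that set is Ebm, so the modulation leaves Ab major there.
The chord immediately before Ebm is Bbm, which is diatonic to both keys: ii in Ab major and v in Eb minor.

Bbm — ii in Ab major, v in Eb minor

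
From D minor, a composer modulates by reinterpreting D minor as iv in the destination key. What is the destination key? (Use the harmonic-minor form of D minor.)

A minor

The numeral iv denotes a minor triad on scale degree 4. With D on degree 4, the tonic of the new key is A.
Degree 4 carries a minor triad in minor keys, so the destination is A minor.
Check: the diatonic triads of A minor (natural minor) are Am (i), Bdim (ii°), C (III), Dm (iv), Em (v), F (VI), G (VII) — D minor is indeed iv.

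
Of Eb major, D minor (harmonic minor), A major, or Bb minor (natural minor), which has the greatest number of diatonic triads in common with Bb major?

Triads of Bb major: Bb (I), Cm (ii), Dm (iii), Eb (IV), F (V), Gm (vi), Adim (vii°).
Eb major shares 4: Bb, Cm, Eb, Gm.
D minor (harmonic minor) shares 3: Bb, Dm, Gm.
A major shares 0: none.
Bb minor (natural minor) shares 0: none.
The most common triads (4) are shared with Eb major.

Eb major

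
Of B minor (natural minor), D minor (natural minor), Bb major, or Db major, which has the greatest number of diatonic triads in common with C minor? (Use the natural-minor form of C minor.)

Bb major

Triads of C minor (natural minor): C minor (i), D diminished (ii°), Eb major (III), F minor (iv), G minor (v), Ab major (VI), Bb major (VII).
B minor (natural minor) shares 0: none.
D minor (natural minor) shares 2: Gm, Bb.
Bb major shares 4: Cm, Eb, Gm, Bb.
Db major shares 2: Fm, Ab.
The most common triads (4) are shared with Bb major.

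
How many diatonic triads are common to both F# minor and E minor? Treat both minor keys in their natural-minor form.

Diatonic triads of F# minor (natural minor): F#m (i), G#dim (ii°), A (III), Bm (iv), C#m (v), D (VI), E (VII).
Diatonic triads of E minor (natural minor): Em (i), F#dim (ii°), G (III), Am (iv), Bm (v), C (VI), D (VII).
Matching root and quality in both lists: Bm, D.
That gives 2 common triads.

2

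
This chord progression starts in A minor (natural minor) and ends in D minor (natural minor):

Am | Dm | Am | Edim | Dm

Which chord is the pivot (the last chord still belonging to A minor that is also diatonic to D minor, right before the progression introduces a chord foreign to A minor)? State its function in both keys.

Chords diatonic to A minor: Am, Bdim, C, Dm, Em, F, G.
Reading the progression, the first chord not in that set is Edim, so the modulation leaves A minor there.
The chord immediately before Edim is Am, which is diatonic to both keys: i in A minor and v in D minor.

Am — i in A minor, v in D minor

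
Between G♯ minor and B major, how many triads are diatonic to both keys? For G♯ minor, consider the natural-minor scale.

Diatonic triads of G♯ minor (natural minor): G♯m (i), A♯dim (ii°), B (III), C♯m (iv), D♯m (v), E (VI), F♯ (VII).
Diatonic triads of B major: B (I), C♯m (ii), D♯m (iii), E (IV), F♯ (V), G♯m (vi), A♯dim (vii°).
Matching root and quality in both lists: G♯m, A♯dim, B, C♯m, D♯m, E, F♯.
That gives 7 common triads.

7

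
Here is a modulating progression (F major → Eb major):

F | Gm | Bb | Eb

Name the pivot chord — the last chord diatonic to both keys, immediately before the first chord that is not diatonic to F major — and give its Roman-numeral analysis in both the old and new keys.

Chords diatonic to F major: F, Gm, Am, Bb, C, Dm, Edim.
Reading the progression, the first chord not in that set is Eb, so the modulation leaves F major there.
The chord immediately before Eb is Bb, which is diatonic to both keys: IV in F major and V in Eb major.

Bb — IV in F major, V in Eb major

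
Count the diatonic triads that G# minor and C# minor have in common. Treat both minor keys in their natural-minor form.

4

Diatonic triads of G# minor (natural minor): G#m (i), A#dim (ii°), B (III), C#m (iv), D#m (v), E (VI), F# (VII).
Diatonic triads of C# minor (natural minor): C#m (i), D#dim (ii°), E (III), F#m (iv), G#m (v), A (VI), B (VII).
Matching root and quality in both lists: G#m, B, C#m, E.
That gives 4 common triads.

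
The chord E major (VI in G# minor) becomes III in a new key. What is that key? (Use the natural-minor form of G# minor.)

C# minor

The numeral III denotes a major triad on scale degree 3. With E on degree 3, the tonic of the new key is C#.
Degree 3 carries a major triad in natural-minor keys, so the destination is C# minor.
Check: the diatonic triads of C# minor (natural minor) are C#m (i), D#dim (ii°), E (III), F#m (iv), G#m (v), A (VI), B (VII) — E major is indeed III.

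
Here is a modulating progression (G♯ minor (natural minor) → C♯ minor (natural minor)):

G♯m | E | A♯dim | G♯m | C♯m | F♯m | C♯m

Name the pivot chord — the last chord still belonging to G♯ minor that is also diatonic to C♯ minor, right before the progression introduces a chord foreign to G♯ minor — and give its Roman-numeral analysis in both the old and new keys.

Chords diatonic to G♯ minor: G♯m, A♯dim, B, C♯m, D♯m, E, F♯.
Reading the progression, the first chord not in that set is F♯m, so the modulation leaves G♯ minor there.
The chord immediately before F♯m is C♯m, which is diatonic to both keys: iv in G♯ minor and i in C♯ minor.

C♯m — iv in G♯ minor, i in C♯ minor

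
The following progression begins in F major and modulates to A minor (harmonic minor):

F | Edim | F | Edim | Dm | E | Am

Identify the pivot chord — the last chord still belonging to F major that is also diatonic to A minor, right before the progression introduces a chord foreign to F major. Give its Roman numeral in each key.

Dm — vi in F major, iv in A minor

Chords diatonic to F major: F, Gm, Am, Bb, C, Dm, Edim.
Reading the progression, the first chord not in that set is E, so the modulation leaves F major there.
The chord immediately before E is Dm, which is diatonic to both keys: vi in F major and iv in A minor.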